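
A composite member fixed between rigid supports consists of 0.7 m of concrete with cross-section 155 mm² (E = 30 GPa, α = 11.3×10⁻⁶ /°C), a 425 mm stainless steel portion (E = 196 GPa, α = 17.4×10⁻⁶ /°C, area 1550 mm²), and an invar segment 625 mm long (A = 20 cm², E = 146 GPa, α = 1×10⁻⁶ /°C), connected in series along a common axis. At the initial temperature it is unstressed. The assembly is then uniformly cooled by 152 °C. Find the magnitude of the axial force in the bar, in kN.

P ≈ 15.7 kN (tensile)

If the supports were absent, the total length change would be Σ αᵢΔT Lᵢ = 11.3×10⁻⁶×152×700 + 17.4×10⁻⁶×152×425 + 1×10⁻⁶×152×625 = 2.421 mm.
The rigid supports impose zero overall length change; the single axial force P common to all segments must satisfy P Σ Lᵢ/(AᵢEᵢ) = δ_free.
The series flexibility is Σ Lᵢ/(AᵢEᵢ) = 700/(155×30×10³) + 425/(1550×196×10³) + 625/(2000×146×10³) = 0.0001541 mm/N.
So P = 2.421 / 0.0001541 = 15.72 kN, tensile.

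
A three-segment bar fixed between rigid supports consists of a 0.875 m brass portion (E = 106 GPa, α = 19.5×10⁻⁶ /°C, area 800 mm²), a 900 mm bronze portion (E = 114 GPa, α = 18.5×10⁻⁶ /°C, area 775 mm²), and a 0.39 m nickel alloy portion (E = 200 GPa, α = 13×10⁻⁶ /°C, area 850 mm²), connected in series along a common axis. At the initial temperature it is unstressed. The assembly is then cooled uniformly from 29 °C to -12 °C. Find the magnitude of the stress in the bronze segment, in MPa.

Free thermal contraction of the whole bar: Σ αᵢΔT Lᵢ = 19.5×10⁻⁶×41×875 + 18.5×10⁻⁶×41×900 + 13×10⁻⁶×41×390 = 1.59 mm.
Since the ends are fixed, an axial force P builds up, equal in every segment, with P · Σ Lᵢ/(AᵢEᵢ) = δ_free.
Σ Lᵢ/(AᵢEᵢ) = 875/(800×106×10³) + 900/(775×114×10³) + 390/(850×200×10³) = 2.28×10⁻⁵ mm/N.
Hence P = δ_free / Σ(L/AE) = 1.59/2.28×10⁻⁵ = 69.74 kN (tensile).
σ_{bronze} = P / A = 69740 / 775 = 89.99 MPa.

σ ≈ 90 MPa (tensile)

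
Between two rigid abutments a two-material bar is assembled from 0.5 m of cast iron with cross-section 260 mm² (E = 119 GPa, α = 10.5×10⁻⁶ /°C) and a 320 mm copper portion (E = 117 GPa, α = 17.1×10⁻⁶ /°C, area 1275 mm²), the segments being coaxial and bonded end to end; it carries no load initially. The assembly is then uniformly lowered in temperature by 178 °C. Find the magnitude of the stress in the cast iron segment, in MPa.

If the supports were absent, the total length change would be Σ αᵢΔT Lᵢ = 10.5×10⁻⁶×178×500 + 17.1×10⁻⁶×178×320 = 1.909 mm.
The rigid supports impose zero overall length change; the single axial force P common to all segments must satisfy P Σ Lᵢ/(AᵢEᵢ) = δ_free.
The series flexibility is Σ Lᵢ/(AᵢEᵢ) = 500/(260×119×10³) + 320/(1275×117×10³) = 1.831×10⁻⁵ mm/N.
So P = 1.909 / 1.831×10⁻⁵ = 104.3 kN, tensile.
σ_{cast iron} = P / A = 104300 / 260 = 401 MPa.

σ ≈ 401 MPa (tensile)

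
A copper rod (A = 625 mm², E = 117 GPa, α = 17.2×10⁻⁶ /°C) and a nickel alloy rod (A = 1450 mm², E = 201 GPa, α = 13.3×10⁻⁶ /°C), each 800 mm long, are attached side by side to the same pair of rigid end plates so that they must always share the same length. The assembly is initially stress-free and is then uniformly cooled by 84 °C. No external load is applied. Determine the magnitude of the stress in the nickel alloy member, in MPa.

The copper has the larger α, so on cooling it would change length more than the nickel alloy if both were free. The rigid plates force a common final length, so the copper is put into tension and the nickel alloy into compression, with equal and opposite forces P (no external load).
Setting the final lengths equal and cancelling L: (α₁ − α₂)ΔT = P/(A₁E₁) + P/(A₂E₂).
|α₁ − α₂|·ΔT = 3.9×10⁻⁶ × 84 = 0.0003276.
1/(A₁E₁) + 1/(A₂E₂) = 1/(625×117×10³) + 1/(1450×201×10³) = 1.711×10⁻⁸ N⁻¹.
So P = 0.0003276 / 1.711×10⁻⁸ = 19.15 kN.
σ_{nickel alloy} = P/A₂ = 19150/1450 = 13.21 MPa, compressive.

σ ≈ 13.2 MPa (compressive)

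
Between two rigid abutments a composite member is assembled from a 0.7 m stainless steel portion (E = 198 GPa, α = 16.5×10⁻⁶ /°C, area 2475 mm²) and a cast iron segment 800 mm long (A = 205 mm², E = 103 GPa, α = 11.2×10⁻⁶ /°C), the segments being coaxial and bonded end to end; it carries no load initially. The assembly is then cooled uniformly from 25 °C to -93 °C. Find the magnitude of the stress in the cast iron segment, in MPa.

If the supports were absent, the total length change would be Σ αᵢΔT Lᵢ = 16.5×10⁻⁶×118×700 + 11.2×10⁻⁶×118×800 = 2.42 mm.
The walls prevent any net length change, so an axial force P (same in every segment) develops. Compatibility: P · Σ Lᵢ/(AᵢEᵢ) = δ_free.
Σ Lᵢ/(AᵢEᵢ) = 700/(2475×198×10³) + 800/(205×103×10³) = 3.932×10⁻⁵ mm/N.
Hence P = δ_free / Σ(L/AE) = 2.42/3.932×10⁻⁵ = 61.56 kN (tensile).
σ_{cast iron} = P / A = 61560 / 205 = 300.3 MPa.

σ ≈ 300 MPa (tensile)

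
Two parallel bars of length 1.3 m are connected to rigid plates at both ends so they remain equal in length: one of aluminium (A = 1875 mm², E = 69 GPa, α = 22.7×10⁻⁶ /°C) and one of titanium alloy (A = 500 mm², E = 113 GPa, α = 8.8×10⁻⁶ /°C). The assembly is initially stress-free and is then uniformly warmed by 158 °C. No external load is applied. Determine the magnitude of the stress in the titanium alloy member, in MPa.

σ ≈ 173 MPa (tensile)

Equilibrium of a rigid end plate with no external load gives equal and opposite internal forces ±P in the two members. Since α_{aluminium} > α_{titanium alloy}, heating drives the aluminium into compression and the titanium alloy into tension.
Equating the net (thermal + elastic) strains gives |α₁ − α₂|·ΔT = P·[1/(A₁E₁) + 1/(A₂E₂)].
|α₁ − α₂|·ΔT = 13.9×10⁻⁶ × 158 = 0.002196.
1/(A₁E₁) + 1/(A₂E₂) = 1/(1875×69×10³) + 1/(500×113×10³) = 2.543×10⁻⁸ N⁻¹.
P = 0.002196 / 2.543×10⁻⁸ = 86370 N = 86.37 kN.
σ_{titanium alloy} = P/A₂ = 86370/500 = 172.7 MPa, tensile.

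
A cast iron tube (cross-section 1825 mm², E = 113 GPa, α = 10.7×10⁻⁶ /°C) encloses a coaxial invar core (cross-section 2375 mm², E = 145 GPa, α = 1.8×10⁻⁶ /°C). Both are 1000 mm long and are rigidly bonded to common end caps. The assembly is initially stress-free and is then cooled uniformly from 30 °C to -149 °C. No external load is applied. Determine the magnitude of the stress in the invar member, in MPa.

σ ≈ 86.5 MPa (compressive)

Equilibrium of a rigid end plate with no external load gives equal and opposite internal forces ±P in the two members. Since α_{cast iron} > α_{invar}, cooling drives the cast iron into tension and the invar into compression.
Equating the net (thermal + elastic) strains gives |α₁ − α₂|·ΔT = P·[1/(A₁E₁) + 1/(A₂E₂)].
|α₁ − α₂|·ΔT = 8.9×10⁻⁶ × 179 = 0.001593.
1/(A₁E₁) + 1/(A₂E₂) = 1/(1825×113×10³) + 1/(2375×145×10³) = 7.753×10⁻⁹ N⁻¹.
So P = 0.001593 / 7.753×10⁻⁹ = 205.5 kN.
σ_{invar} = P/A₂ = 205500/2375 = 86.52 MPa, compressive.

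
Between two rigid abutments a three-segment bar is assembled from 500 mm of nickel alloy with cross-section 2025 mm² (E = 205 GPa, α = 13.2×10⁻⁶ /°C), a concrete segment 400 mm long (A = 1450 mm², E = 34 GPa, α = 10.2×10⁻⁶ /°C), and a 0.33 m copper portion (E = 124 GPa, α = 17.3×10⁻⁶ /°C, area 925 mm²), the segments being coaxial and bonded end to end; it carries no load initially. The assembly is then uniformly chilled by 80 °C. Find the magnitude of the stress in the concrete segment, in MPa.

σ ≈ 74.1 MPa (tensile)

Free thermal contraction of the whole bar: Σ αᵢΔT Lᵢ = 13.2×10⁻⁶×80×500 + 10.2×10⁻⁶×80×400 + 17.3×10⁻⁶×80×330 = 1.311 mm.
The walls prevent any net length change, so an axial force P (same in every segment) develops. Compatibility: P · Σ Lᵢ/(AᵢEᵢ) = δ_free.
Σ Lᵢ/(AᵢEᵢ) = 500/(2025×205×10³) + 400/(1450×34×10³) + 330/(925×124×10³) = 1.22×10⁻⁵ mm/N.
P = 1.311 / 1.22×10⁻⁵ = 107500 N = 107.5 kN, tensile.
σ_{concrete} = P / A = 107500 / 1450 = 74.15 MPa.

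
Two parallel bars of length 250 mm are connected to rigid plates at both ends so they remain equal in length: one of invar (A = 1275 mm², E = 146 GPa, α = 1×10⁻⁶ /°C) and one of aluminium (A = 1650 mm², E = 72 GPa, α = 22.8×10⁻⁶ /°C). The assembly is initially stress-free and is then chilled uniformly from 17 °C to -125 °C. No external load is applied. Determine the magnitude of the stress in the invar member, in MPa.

Both members must finish at the same length. With the larger α, the aluminium tends to over-contract; the plates restrain it, putting the aluminium in tension and the invar in compression. With no external load the two internal forces are equal and opposite, magnitude P.
Setting the final lengths equal and cancelling L: (α₁ − α₂)ΔT = P/(A₁E₁) + P/(A₂E₂).
|α₁ − α₂|·ΔT = 21.8×10⁻⁶ × 142 = 0.003096.
1/(A₁E₁) + 1/(A₂E₂) = 1/(1275×146×10³) + 1/(1650×72×10³) = 1.379×10⁻⁸ N⁻¹.
So P = 0.003096 / 1.379×10⁻⁸ = 224.5 kN.
σ_{invar} = P/A₁ = 224500/1275 = 176.1 MPa, compressive.

σ ≈ 176 MPa (compressive)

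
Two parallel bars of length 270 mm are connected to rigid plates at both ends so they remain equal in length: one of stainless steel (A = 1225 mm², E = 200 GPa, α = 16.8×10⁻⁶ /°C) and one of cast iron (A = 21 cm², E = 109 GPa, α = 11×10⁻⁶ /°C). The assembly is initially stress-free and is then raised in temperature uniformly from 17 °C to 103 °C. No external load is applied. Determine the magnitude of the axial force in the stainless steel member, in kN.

Both members must finish at the same length. With the larger α, the stainless steel tends to over-expand; the plates restrain it, putting the stainless steel in compression and the cast iron in tension. With no external load the two internal forces are equal and opposite, magnitude P.
Setting the final lengths equal and cancelling L: (α₁ − α₂)ΔT = P/(A₁E₁) + P/(A₂E₂).
|α₁ − α₂|·ΔT = 5.8×10⁻⁶ × 86 = 0.0004988.
1/(A₁E₁) + 1/(A₂E₂) = 1/(1225×200×10³) + 1/(2100×109×10³) = 8.45×10⁻⁹ N⁻¹.
P = 0.0004988 / 8.45×10⁻⁹ = 59030 N = 59.03 kN.

P ≈ 59 kN (compressive in the stainless steel)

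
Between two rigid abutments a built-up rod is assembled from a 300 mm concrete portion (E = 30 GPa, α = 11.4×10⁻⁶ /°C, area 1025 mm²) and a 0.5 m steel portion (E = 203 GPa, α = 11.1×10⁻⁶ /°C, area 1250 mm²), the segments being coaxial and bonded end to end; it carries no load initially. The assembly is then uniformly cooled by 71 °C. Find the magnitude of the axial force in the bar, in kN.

P ≈ 54.3 kN (tensile)

If the supports were absent, the total length change would be Σ αᵢΔT Lᵢ = 11.4×10⁻⁶×71×300 + 11.1×10⁻⁶×71×500 = 0.6369 mm.
The walls prevent any net length change, so an axial force P (same in every segment) develops. Compatibility: P · Σ Lᵢ/(AᵢEᵢ) = δ_free.
Σ Lᵢ/(AᵢEᵢ) = 300/(1025×30×10³) + 500/(1250×203×10³) = 1.173×10⁻⁵ mm/N.
Hence P = δ_free / Σ(L/AE) = 0.6369/1.173×10⁻⁵ = 54.31 kN (tensile).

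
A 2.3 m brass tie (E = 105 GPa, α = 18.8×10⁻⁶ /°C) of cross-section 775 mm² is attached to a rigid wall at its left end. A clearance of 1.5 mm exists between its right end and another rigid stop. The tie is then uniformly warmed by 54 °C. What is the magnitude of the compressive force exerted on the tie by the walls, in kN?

P ≈ 29.5 kN

Unrestrained expansion: δ_free = αΔT L = 18.8×10⁻⁶ × 54 × 2300 = 2.335 mm.
The gap closes (δ_free > 1.5 mm) and the wall then resists a further 2.335 − 1.5 = 0.835 mm of expansion.
That suppressed elongation corresponds to σ = E·Δ/L = 105×10³ × 0.835/2300 = 38.12 MPa.
Force on the wall = σA = 38.12 × 775 mm² = 29.54 kN.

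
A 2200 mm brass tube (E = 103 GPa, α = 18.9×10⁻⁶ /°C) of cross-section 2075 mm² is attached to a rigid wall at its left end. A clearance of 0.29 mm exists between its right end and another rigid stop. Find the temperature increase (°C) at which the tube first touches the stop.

The gap closes when αΔT L = 0.29 mm, since the tube is still unstressed at that instant.
So ΔT = g/(αL) = 0.29/(18.9×10⁻⁶ × 2200) = 6.975 °C.

ΔT ≈ 6.97 °C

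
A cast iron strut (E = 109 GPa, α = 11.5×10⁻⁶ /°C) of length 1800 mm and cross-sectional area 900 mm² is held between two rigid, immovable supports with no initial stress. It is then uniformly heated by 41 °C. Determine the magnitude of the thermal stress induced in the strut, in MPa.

σ ≈ 51.4 MPa (compressive)

Because both ends are immovable the net strain is zero, and the suppressed thermal strain is αΔT = 11.5×10⁻⁶ × 41 = 471.5×10⁻⁶.
σ = EαΔT = 109×10³ × 11.5×10⁻⁶ × 41 = 51.39 MPa (compressive; the strut is trying to expand).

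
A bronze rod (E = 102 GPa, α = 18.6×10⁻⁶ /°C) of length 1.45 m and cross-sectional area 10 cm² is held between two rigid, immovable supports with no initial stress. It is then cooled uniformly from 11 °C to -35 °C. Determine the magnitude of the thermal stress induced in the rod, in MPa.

The supports are rigid, so the total axial strain is zero. The restrained thermal strain is ε = αΔT = 18.6×10⁻⁶ × 46 = 855.6×10⁻⁶.
The stress required to suppress this strain is σ = Eε = 102×10³ × 855.6×10⁻⁶ = 87.27 MPa, tensile since the rod is trying to contract.

σ ≈ 87.3 MPa (tensile)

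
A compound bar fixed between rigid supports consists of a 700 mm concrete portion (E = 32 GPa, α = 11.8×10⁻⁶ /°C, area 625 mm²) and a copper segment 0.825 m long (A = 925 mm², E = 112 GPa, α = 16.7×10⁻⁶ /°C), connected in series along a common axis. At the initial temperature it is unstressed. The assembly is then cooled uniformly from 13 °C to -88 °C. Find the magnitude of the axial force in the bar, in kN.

P ≈ 51.8 kN (tensile)

Free thermal contraction of the whole bar: Σ αᵢΔT Lᵢ = 11.8×10⁻⁶×101×700 + 16.7×10⁻⁶×101×825 = 2.226 mm.
The walls prevent any net length change, so an axial force P (same in every segment) develops. Compatibility: P · Σ Lᵢ/(AᵢEᵢ) = δ_free.
Σ Lᵢ/(AᵢEᵢ) = 700/(625×32×10³) + 825/(925×112×10³) = 4.296×10⁻⁵ mm/N.
P = 2.226 / 4.296×10⁻⁵ = 51810 N = 51.81 kN, tensile.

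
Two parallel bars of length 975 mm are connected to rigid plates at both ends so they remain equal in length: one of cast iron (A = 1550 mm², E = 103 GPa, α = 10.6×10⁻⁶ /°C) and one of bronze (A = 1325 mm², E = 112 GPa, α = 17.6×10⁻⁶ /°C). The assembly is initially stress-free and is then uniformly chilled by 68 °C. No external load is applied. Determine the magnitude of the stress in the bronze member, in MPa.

The bronze has the larger α, so on cooling it would change length more than the cast iron if both were free. The rigid plates force a common final length, so the bronze is put into tension and the cast iron into compression, with equal and opposite forces P (no external load).
Compatibility of the two members (thermal + elastic change equal): (α₁ − α₂)ΔT = P·[1/(A₁E₁) + 1/(A₂E₂)].
|α₁ − α₂|·ΔT = 7×10⁻⁶ × 68 = 0.000476.
1/(A₁E₁) + 1/(A₂E₂) = 1/(1550×103×10³) + 1/(1325×112×10³) = 1.3×10⁻⁸ N⁻¹.
So P = 0.000476 / 1.3×10⁻⁸ = 36.61 kN.
σ_{bronze} = P/A₂ = 36610/1325 = 27.63 MPa, tensile.

σ ≈ 27.6 MPa (tensile)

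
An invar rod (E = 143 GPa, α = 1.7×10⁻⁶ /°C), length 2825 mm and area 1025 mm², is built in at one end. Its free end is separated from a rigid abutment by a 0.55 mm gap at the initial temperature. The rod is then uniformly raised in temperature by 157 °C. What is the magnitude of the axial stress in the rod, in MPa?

σ ≈ 10.3 MPa (compressive)

Unrestrained expansion: δ_free = αΔT L = 1.7×10⁻⁶ × 157 × 2825 = 0.754 mm.
This exceeds the 0.55 mm gap, so the wall pushes back. The portion of expansion that must be recovered elastically is δ_free − gap = 0.754 − 0.55 = 0.204 mm.
Compatibility: PL/(AE) = 0.204 mm, so σ = P/A = E × (0.204/2825) = 10.33 MPa.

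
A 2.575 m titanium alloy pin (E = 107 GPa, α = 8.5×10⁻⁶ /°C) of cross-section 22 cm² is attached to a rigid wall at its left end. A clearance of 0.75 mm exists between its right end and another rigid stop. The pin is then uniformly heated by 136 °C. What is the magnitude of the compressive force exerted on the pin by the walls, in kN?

P ≈ 204 kN

If the wall were absent the pin would grow by αΔT L = 8.5×10⁻⁶ × 136 × 2575 = 2.977 mm.
After closing the 0.75 mm clearance, 2.977 − 0.75 = 2.227 mm of expansion remains to be suppressed by the wall.
That suppressed elongation corresponds to σ = E·Δ/L = 107×10³ × 2.227/2575 = 92.53 MPa.
Force on the wall = σA = 92.53 × 2200 mm² = 203.6 kN.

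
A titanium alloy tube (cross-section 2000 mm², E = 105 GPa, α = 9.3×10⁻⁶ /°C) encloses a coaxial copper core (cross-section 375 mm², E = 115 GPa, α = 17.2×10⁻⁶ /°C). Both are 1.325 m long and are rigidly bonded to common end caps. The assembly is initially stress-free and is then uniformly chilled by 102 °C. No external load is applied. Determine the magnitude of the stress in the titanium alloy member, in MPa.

Both members must finish at the same length. With the larger α, the copper tends to over-contract; the plates restrain it, putting the copper in tension and the titanium alloy in compression. With no external load the two internal forces are equal and opposite, magnitude P.
Equating the net (thermal + elastic) strains gives |α₁ − α₂|·ΔT = P·[1/(A₁E₁) + 1/(A₂E₂)].
|α₁ − α₂|·ΔT = 7.9×10⁻⁶ × 102 = 0.0008058.
1/(A₁E₁) + 1/(A₂E₂) = 1/(2000×105×10³) + 1/(375×115×10³) = 2.795×10⁻⁸ N⁻¹.
So P = 0.0008058 / 2.795×10⁻⁸ = 28.83 kN.
σ_{titanium alloy} = P/A₁ = 28830/2000 = 14.41 MPa, compressive.

σ ≈ 14.4 MPa (compressive)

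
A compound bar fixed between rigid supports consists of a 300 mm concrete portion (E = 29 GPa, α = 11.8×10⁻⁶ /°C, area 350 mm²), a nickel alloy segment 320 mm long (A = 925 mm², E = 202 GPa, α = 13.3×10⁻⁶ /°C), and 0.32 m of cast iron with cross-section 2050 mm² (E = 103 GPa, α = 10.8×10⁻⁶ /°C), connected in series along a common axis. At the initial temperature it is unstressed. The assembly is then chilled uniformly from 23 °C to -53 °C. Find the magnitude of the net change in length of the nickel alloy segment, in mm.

With the walls removed the bar would change length by δ_free = Σ αᵢΔT Lᵢ = 11.8×10⁻⁶×76×300 + 13.3×10⁻⁶×76×320 + 10.8×10⁻⁶×76×320 = 0.8552 mm.
Since the ends are fixed, an axial force P builds up, equal in every segment, with P · Σ Lᵢ/(AᵢEᵢ) = δ_free.
The series flexibility is Σ Lᵢ/(AᵢEᵢ) = 300/(350×29×10³) + 320/(925×202×10³) + 320/(2050×103×10³) = 3.278×10⁻⁵ mm/N.
P = 0.8552 / 3.278×10⁻⁵ = 26080 N = 26.08 kN, tensile.
For the nickel alloy segment, free thermal change = 13.3×10⁻⁶×76×320 = 0.3235 mm and elastic change from P = 26080×320/(925×202×10³) = 0.04467 mm; these oppose, so the net change is 0.279 mm (segment shortens).

|ΔL| ≈ 0.279 mm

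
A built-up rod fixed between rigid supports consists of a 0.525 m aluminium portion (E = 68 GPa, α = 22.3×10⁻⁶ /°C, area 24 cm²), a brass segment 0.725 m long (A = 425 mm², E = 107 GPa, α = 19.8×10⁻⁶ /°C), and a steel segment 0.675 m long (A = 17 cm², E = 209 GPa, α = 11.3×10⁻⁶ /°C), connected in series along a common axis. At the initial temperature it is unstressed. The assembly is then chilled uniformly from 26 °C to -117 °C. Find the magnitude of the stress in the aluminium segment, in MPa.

Free thermal contraction of the whole bar: Σ αᵢΔT Lᵢ = 22.3×10⁻⁶×143×525 + 19.8×10⁻⁶×143×725 + 11.3×10⁻⁶×143×675 = 4.818 mm.
The rigid supports impose zero overall length change; the single axial force P common to all segments must satisfy P Σ Lᵢ/(AᵢEᵢ) = δ_free.
Σ Lᵢ/(AᵢEᵢ) = 525/(2400×68×10³) + 725/(425×107×10³) + 675/(1700×209×10³) = 2.106×10⁻⁵ mm/N.
Hence P = δ_free / Σ(L/AE) = 4.818/2.106×10⁻⁵ = 228.8 kN (tensile).
σ_{aluminium} = P / A = 228800 / 2400 = 95.32 MPa.

σ ≈ 95.3 MPa (tensile)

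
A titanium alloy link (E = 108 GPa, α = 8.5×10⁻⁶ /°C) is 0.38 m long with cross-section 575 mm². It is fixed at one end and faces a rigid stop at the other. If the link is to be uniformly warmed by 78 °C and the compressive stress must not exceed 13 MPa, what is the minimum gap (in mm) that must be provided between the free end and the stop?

Free expansion if unrestrained: δ_free = αΔT L = 8.5×10⁻⁶ × 78 × 380 = 0.2519 mm.
At the allowable stress the elastic shortening the wall may impose is σL/E = 13 × 380 / (108×10³) = 0.04574 mm.
So the gap has to take up the difference, g_min = δ_free − σL/E = 0.2519 − 0.04574 = 0.2062 mm.

g ≈ 0.206 mm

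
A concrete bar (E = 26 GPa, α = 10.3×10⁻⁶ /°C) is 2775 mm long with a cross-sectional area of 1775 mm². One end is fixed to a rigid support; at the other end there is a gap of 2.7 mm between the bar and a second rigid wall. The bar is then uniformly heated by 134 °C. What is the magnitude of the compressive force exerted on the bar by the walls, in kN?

Unrestrained expansion: δ_free = αΔT L = 10.3×10⁻⁶ × 134 × 2775 = 3.83 mm.
After closing the 2.7 mm clearance, 3.83 − 2.7 = 1.13 mm of expansion remains to be suppressed by the wall.
That suppressed elongation corresponds to σ = E·Δ/L = 26×10³ × 1.13/2775 = 10.59 MPa.
P = σA = 10.59 × 1775 = 18.79 kN.

P ≈ 18.8 kN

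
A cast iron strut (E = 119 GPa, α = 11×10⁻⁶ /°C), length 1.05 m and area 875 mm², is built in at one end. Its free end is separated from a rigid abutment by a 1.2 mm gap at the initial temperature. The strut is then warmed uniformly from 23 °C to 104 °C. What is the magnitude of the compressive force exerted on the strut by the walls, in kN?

If the wall were absent the strut would grow by αΔT L = 11×10⁻⁶ × 81 × 1050 = 0.9355 mm.
This is smaller than the 1.2 mm clearance, so the strut expands freely without reaching the stop — the stress is zero.

P ≈ 0 kN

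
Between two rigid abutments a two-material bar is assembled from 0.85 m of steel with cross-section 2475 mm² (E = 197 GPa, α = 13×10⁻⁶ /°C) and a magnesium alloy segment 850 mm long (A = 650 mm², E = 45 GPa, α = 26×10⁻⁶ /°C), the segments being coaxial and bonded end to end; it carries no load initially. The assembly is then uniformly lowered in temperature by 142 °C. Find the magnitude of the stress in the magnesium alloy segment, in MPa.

If the supports were absent, the total length change would be Σ αᵢΔT Lᵢ = 13×10⁻⁶×142×850 + 26×10⁻⁶×142×850 = 4.707 mm.
Since the ends are fixed, an axial force P builds up, equal in every segment, with P · Σ Lᵢ/(AᵢEᵢ) = δ_free.
The series flexibility is Σ Lᵢ/(AᵢEᵢ) = 850/(2475×197×10³) + 850/(650×45×10³) = 3.08×10⁻⁵ mm/N.
So P = 4.707 / 3.08×10⁻⁵ = 152.8 kN, tensile.
σ_{magnesium alloy} = P / A = 152800 / 650 = 235.1 MPa.

σ ≈ 235 MPa (tensile)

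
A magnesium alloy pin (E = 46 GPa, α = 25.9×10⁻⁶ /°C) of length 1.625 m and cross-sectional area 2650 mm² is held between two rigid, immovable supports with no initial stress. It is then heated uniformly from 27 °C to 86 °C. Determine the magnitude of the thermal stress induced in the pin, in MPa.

σ ≈ 70.3 MPa (compressive)

The supports are rigid, so the total axial strain is zero. The restrained thermal strain is ε = αΔT = 25.9×10⁻⁶ × 59 = 1528.1×10⁻⁶.
The stress required to suppress this strain is σ = Eε = 46×10³ × 1528.1×10⁻⁶ = 70.29 MPa, compressive since the pin is trying to expand.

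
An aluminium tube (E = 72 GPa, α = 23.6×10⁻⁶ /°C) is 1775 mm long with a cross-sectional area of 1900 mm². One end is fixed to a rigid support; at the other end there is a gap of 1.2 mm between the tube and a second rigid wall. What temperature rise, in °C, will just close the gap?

The gap closes when αΔT L = 1.2 mm, since the tube is still unstressed at that instant.
So ΔT = g/(αL) = 1.2/(23.6×10⁻⁶ × 1775) = 28.65 °C.

ΔT ≈ 28.6 °C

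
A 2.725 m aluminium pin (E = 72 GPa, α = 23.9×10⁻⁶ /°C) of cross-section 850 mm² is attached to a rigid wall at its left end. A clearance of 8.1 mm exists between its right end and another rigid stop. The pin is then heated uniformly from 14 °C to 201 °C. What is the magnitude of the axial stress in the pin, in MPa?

If the wall were absent the pin would grow by αΔT L = 23.9×10⁻⁶ × 187 × 2725 = 12.18 mm.
This exceeds the 8.1 mm gap, so the wall pushes back. The portion of expansion that must be recovered elastically is δ_free − gap = 12.18 − 8.1 = 4.079 mm.
Compatibility: PL/(AE) = 4.079 mm, so σ = P/A = E × (4.079/2725) = 107.8 MPa.

σ ≈ 108 MPa (compressive)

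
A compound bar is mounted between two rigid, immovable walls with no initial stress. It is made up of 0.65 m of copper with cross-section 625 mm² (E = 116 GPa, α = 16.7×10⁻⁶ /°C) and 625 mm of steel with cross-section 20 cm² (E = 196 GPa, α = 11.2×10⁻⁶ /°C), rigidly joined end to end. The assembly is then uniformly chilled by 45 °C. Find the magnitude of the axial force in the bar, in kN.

P ≈ 76.1 kN (tensile)

If the supports were absent, the total length change would be Σ αᵢΔT Lᵢ = 16.7×10⁻⁶×45×650 + 11.2×10⁻⁶×45×625 = 0.8035 mm.
The walls prevent any net length change, so an axial force P (same in every segment) develops. Compatibility: P · Σ Lᵢ/(AᵢEᵢ) = δ_free.
The series flexibility is Σ Lᵢ/(AᵢEᵢ) = 650/(625×116×10³) + 625/(2000×196×10³) = 1.056×10⁻⁵ mm/N.
So P = 0.8035 / 1.056×10⁻⁵ = 76.09 kN, tensile.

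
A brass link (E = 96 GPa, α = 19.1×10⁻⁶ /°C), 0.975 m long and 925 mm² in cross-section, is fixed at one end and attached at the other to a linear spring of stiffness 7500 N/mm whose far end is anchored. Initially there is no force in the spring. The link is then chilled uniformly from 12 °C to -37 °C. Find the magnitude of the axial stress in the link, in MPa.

σ ≈ 6.84 MPa (tensile)

The unrestrained thermal change is αΔT L = 19.1×10⁻⁶ × 49 × 975 = 0.9125 mm.
Let P be the tensile force in the spring. The link extends elastically by PL/(AE) and the spring stretches by P/k; together these equal δ_free.
So P = δ_free / [L/(AE) + 1/k] = 0.9125 / [ 975/(925×96×10³) + 1/(7500) ].
P = 0.9125 / 0.0001443 = 6323 N.
σ = P/A = 6323/925 = 6.836 MPa.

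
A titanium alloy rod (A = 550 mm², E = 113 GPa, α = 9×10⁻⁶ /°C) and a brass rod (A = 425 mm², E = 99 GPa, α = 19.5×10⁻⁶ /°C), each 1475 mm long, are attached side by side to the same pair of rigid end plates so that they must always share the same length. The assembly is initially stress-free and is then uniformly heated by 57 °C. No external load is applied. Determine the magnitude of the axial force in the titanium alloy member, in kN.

P ≈ 15 kN (tensile in the titanium alloy)

The brass has the larger α, so on heating it would change length more than the titanium alloy if both were free. The rigid plates force a common final length, so the brass is put into compression and the titanium alloy into tension, with equal and opposite forces P (no external load).
Equating the net (thermal + elastic) strains gives |α₁ − α₂|·ΔT = P·[1/(A₁E₁) + 1/(A₂E₂)].
|α₁ − α₂|·ΔT = 10.5×10⁻⁶ × 57 = 0.0005985.
1/(A₁E₁) + 1/(A₂E₂) = 1/(550×113×10³) + 1/(425×99×10³) = 3.986×10⁻⁸ N⁻¹.
P = 0.0005985 / 3.986×10⁻⁸ = 15020 N = 15.02 kN.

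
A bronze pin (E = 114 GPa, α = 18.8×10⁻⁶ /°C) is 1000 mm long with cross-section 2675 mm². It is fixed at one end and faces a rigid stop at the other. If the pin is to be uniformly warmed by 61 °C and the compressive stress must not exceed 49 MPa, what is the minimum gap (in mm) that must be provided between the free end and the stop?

g ≈ 0.717 mm

Free expansion if unrestrained: δ_free = αΔT L = 18.8×10⁻⁶ × 61 × 1000 = 1.147 mm.
A stress of 49 MPa corresponds to the wall pushing the pin back by σL/E = 49×1000/(114×10³) = 0.4298 mm.
So the gap has to take up the difference, g_min = δ_free − σL/E = 1.147 − 0.4298 = 0.717 mm.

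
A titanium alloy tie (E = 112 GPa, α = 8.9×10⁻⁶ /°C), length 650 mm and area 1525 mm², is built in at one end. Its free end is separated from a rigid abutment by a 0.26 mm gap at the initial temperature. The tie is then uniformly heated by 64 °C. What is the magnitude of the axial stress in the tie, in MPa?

If the wall were absent the tie would grow by αΔT L = 8.9×10⁻⁶ × 64 × 650 = 0.3702 mm.
The gap closes (δ_free > 0.26 mm) and the wall then resists a further 0.3702 − 0.26 = 0.1102 mm of expansion.
So σ = E(δ_free − g)/L = 112×10³ × 0.1102/650 = 19 MPa.

σ ≈ 19 MPa (compressive)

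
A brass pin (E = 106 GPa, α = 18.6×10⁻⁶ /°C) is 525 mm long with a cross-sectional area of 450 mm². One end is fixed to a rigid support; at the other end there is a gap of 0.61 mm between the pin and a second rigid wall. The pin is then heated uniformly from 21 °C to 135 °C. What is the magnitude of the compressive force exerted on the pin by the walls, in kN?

P ≈ 45.7 kN

Free thermal elongation = αΔT L = 18.6×10⁻⁶ × 114 × 525 = 1.113 mm.
After closing the 0.61 mm clearance, 1.113 − 0.61 = 0.5032 mm of expansion remains to be suppressed by the wall.
Compatibility: PL/(AE) = 0.5032 mm, so σ = P/A = E × (0.5032/525) = 101.6 MPa.
P = σA = 101.6 × 450 = 45.72 kN.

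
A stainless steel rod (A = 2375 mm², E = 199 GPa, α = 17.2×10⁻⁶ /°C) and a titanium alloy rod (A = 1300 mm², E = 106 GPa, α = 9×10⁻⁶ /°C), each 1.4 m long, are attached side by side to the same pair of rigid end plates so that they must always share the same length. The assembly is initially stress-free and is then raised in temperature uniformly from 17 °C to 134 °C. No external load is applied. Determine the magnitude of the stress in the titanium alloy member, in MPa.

σ ≈ 78.7 MPa (tensile)

Equilibrium of a rigid end plate with no external load gives equal and opposite internal forces ±P in the two members. Since α_{stainless steel} > α_{titanium alloy}, heating drives the stainless steel into compression and the titanium alloy into tension.
Compatibility of the two members (thermal + elastic change equal): (α₁ − α₂)ΔT = P·[1/(A₁E₁) + 1/(A₂E₂)].
|α₁ − α₂|·ΔT = 8.2×10⁻⁶ × 117 = 0.0009594.
1/(A₁E₁) + 1/(A₂E₂) = 1/(2375×199×10³) + 1/(1300×106×10³) = 9.373×10⁻⁹ N⁻¹.
P = 0.0009594 / 9.373×10⁻⁹ = 102400 N = 102.4 kN.
σ_{titanium alloy} = P/A₂ = 102400/1300 = 78.74 MPa, tensile.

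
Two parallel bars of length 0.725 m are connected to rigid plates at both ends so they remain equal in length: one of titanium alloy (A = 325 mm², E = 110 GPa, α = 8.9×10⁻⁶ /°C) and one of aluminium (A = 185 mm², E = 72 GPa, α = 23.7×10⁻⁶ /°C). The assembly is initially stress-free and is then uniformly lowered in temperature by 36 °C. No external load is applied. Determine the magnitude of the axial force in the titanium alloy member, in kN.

P ≈ 5.17 kN (compressive in the titanium alloy)

Both members must finish at the same length. With the larger α, the aluminium tends to over-contract; the plates restrain it, putting the aluminium in tension and the titanium alloy in compression. With no external load the two internal forces are equal and opposite, magnitude P.
Equating the net (thermal + elastic) strains gives |α₁ − α₂|·ΔT = P·[1/(A₁E₁) + 1/(A₂E₂)].
|α₁ − α₂|·ΔT = 14.8×10⁻⁶ × 36 = 0.0005328.
1/(A₁E₁) + 1/(A₂E₂) = 1/(325×110×10³) + 1/(185×72×10³) = 1.03×10⁻⁷ N⁻¹.
P = 0.0005328 / 1.03×10⁻⁷ = 5170 N = 5.17 kN.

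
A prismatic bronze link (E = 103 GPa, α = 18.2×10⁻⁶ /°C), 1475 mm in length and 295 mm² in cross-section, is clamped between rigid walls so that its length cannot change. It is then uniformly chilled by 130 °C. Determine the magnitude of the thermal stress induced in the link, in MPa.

σ ≈ 244 MPa (tensile)

With length fixed, the mechanical strain must cancel the thermal strain αΔT = 18.2×10⁻⁶ × 130 = 2366×10⁻⁶.
σ = EαΔT = 103×10³ × 18.2×10⁻⁶ × 130 = 243.7 MPa (tensile; the link is trying to contract).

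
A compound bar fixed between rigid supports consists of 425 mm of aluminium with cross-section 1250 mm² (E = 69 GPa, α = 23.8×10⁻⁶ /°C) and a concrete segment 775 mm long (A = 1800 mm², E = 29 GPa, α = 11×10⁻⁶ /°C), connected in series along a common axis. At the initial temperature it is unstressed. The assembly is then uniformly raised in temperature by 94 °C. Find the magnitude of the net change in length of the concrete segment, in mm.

Free thermal expansion of the whole bar: Σ αᵢΔT Lᵢ = 23.8×10⁻⁶×94×425 + 11×10⁻⁶×94×775 = 1.752 mm.
Since the ends are fixed, an axial force P builds up, equal in every segment, with P · Σ Lᵢ/(AᵢEᵢ) = δ_free.
Σ Lᵢ/(AᵢEᵢ) = 425/(1250×69×10³) + 775/(1800×29×10³) = 1.977×10⁻⁵ mm/N.
Hence P = δ_free / Σ(L/AE) = 1.752/1.977×10⁻⁵ = 88.61 kN (compressive).
For the concrete segment, free thermal change = 11×10⁻⁶×94×775 = 0.8014 mm and elastic change from P = 88610×775/(1800×29×10³) = 1.316 mm; these oppose, so the net change is 0.514 mm (segment shortens).

|ΔL| ≈ 0.514 mm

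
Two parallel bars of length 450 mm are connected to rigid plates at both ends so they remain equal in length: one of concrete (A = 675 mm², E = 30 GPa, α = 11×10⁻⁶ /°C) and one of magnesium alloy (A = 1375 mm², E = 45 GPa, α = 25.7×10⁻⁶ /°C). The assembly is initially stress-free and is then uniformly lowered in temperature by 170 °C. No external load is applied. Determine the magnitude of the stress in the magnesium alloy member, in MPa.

σ ≈ 27.7 MPa (tensile)

The magnesium alloy has the larger α, so on cooling it would change length more than the concrete if both were free. The rigid plates force a common final length, so the magnesium alloy is put into tension and the concrete into compression, with equal and opposite forces P (no external load).
Equating the net (thermal + elastic) strains gives |α₁ − α₂|·ΔT = P·[1/(A₁E₁) + 1/(A₂E₂)].
|α₁ − α₂|·ΔT = 14.7×10⁻⁶ × 170 = 0.002499.
1/(A₁E₁) + 1/(A₂E₂) = 1/(675×30×10³) + 1/(1375×45×10³) = 6.554×10⁻⁸ N⁻¹.
So P = 0.002499 / 6.554×10⁻⁸ = 38.13 kN.
σ_{magnesium alloy} = P/A₂ = 38130/1375 = 27.73 MPa, tensile.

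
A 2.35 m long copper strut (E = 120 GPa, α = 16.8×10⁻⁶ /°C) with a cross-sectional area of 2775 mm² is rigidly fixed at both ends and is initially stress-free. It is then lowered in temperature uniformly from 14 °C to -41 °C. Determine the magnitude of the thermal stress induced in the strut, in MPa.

Because both ends are immovable the net strain is zero, and the suppressed thermal strain is αΔT = 16.8×10⁻⁶ × 55 = 924×10⁻⁶.
Hence σ = E·αΔT = 120×10³ × 924×10⁻⁶ = 110.9 MPa, tensile.

σ ≈ 111 MPa (tensile)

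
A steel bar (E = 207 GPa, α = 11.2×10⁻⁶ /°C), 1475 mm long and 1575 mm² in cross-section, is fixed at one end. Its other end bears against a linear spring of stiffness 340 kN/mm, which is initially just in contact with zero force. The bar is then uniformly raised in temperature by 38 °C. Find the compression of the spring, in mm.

δ ≈ 0.247 mm

Free thermal expansion: δ_free = αΔT L = 11.2×10⁻⁶ × 38 × 1475 = 0.6278 mm.
With a force P in the spring, the elastic change of the bar is PL/(AE) and that of the spring is P/k; compatibility requires their sum to equal δ_free.
So P = δ_free / [L/(AE) + 1/k] = 0.6278 / [ 1475/(1575×207×10³) + 1/(340×10³) ].
P = 0.6278 / 7.465×10⁻⁶ = 84090 N.
Spring compression = P/k = 84090/(340×10³) = 0.2473 mm.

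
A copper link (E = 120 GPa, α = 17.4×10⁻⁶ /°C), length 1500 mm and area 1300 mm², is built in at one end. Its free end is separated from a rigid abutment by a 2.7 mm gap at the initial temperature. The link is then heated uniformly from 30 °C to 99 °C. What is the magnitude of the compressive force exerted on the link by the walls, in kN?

Unrestrained expansion: δ_free = αΔT L = 17.4×10⁻⁶ × 69 × 1500 = 1.801 mm.
This is smaller than the 2.7 mm clearance, so the link expands freely without reaching the stop — the stress is zero.

P ≈ 0 kN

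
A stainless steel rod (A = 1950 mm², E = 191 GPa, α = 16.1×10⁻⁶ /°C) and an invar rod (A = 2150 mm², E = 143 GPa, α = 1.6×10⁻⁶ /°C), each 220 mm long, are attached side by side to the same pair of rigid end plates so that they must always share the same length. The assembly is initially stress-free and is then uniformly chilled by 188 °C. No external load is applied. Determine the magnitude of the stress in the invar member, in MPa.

The stainless steel has the larger α, so on cooling it would change length more than the invar if both were free. The rigid plates force a common final length, so the stainless steel is put into tension and the invar into compression, with equal and opposite forces P (no external load).
Setting the final lengths equal and cancelling L: (α₁ − α₂)ΔT = P/(A₁E₁) + P/(A₂E₂).
|α₁ − α₂|·ΔT = 14.5×10⁻⁶ × 188 = 0.002726.
1/(A₁E₁) + 1/(A₂E₂) = 1/(1950×191×10³) + 1/(2150×143×10³) = 5.937×10⁻⁹ N⁻¹.
So P = 0.002726 / 5.937×10⁻⁹ = 459.1 kN.
σ_{invar} = P/A₂ = 459100/2150 = 213.5 MPa, compressive.

σ ≈ 214 MPa (compressive)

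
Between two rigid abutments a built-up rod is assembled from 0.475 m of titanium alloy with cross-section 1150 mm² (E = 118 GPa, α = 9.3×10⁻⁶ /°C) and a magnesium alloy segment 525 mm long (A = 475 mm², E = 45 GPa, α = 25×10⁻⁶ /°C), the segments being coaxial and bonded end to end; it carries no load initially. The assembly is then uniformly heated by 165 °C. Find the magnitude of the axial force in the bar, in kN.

If the supports were absent, the total length change would be Σ αᵢΔT Lᵢ = 9.3×10⁻⁶×165×475 + 25×10⁻⁶×165×525 = 2.895 mm.
The walls prevent any net length change, so an axial force P (same in every segment) develops. Compatibility: P · Σ Lᵢ/(AᵢEᵢ) = δ_free.
The series flexibility is Σ Lᵢ/(AᵢEᵢ) = 475/(1150×118×10³) + 525/(475×45×10³) = 2.806×10⁻⁵ mm/N.
Hence P = δ_free / Σ(L/AE) = 2.895/2.806×10⁻⁵ = 103.1 kN (compressive).

P ≈ 103 kN (compressive)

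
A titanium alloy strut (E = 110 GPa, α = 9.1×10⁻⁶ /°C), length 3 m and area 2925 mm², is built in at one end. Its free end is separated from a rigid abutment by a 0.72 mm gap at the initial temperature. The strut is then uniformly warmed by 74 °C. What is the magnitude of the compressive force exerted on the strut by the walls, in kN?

P ≈ 139 kN

Unrestrained expansion: δ_free = αΔT L = 9.1×10⁻⁶ × 74 × 3000 = 2.02 mm.
The gap closes (δ_free > 0.72 mm) and the wall then resists a further 2.02 − 0.72 = 1.3 mm of expansion.
So σ = E(δ_free − g)/L = 110×10³ × 1.3/3000 = 47.67 MPa.
Force on the wall = σA = 47.67 × 2925 mm² = 139.4 kN.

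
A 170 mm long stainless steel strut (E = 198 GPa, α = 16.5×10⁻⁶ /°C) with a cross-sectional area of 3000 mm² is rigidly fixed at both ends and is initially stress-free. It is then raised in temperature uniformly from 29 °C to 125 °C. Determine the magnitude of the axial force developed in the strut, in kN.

P ≈ 941 kN (compressive)

The ends cannot move, so σ = EαΔT = 198×10³ × 16.5×10⁻⁶ × 96 = 313.6 MPa.
Then P = σA = 313.6 × 3000 mm² = 940.9 kN, compressive.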